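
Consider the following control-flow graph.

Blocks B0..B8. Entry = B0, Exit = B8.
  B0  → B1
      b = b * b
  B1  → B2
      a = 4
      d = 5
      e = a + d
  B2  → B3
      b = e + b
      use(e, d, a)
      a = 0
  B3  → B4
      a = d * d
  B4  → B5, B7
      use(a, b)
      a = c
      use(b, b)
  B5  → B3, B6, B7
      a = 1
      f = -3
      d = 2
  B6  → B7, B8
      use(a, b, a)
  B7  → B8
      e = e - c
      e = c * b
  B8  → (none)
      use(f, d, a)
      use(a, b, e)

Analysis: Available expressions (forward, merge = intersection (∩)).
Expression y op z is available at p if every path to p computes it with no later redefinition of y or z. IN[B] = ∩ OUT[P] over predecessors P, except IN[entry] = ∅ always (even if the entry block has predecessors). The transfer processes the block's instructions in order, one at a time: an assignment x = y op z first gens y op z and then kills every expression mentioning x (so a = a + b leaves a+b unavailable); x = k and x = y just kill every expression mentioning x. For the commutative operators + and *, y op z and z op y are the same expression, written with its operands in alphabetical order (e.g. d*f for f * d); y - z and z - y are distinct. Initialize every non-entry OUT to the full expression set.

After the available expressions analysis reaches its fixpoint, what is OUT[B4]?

Answer: {d*d}

Trace:
Fixpoint table:
  B0:  IN={}  OUT={}
  B1:  IN={}  OUT={a+d}
  B2:  IN={a+d}  OUT={}
  B3:  IN={}  OUT={d*d}
  B4:  IN={d*d}  OUT={d*d}
  B5:  IN={d*d}  OUT={}
  B6:  IN={}  OUT={}
  B7:  IN={}  OUT={b*c}
  B8:  IN={}  OUT={}

Merge at B4: IN[B4] = OUT[B3] = {d*d}
Applying B4's transfer function to that IN value gives OUT[B4] (row B4 above).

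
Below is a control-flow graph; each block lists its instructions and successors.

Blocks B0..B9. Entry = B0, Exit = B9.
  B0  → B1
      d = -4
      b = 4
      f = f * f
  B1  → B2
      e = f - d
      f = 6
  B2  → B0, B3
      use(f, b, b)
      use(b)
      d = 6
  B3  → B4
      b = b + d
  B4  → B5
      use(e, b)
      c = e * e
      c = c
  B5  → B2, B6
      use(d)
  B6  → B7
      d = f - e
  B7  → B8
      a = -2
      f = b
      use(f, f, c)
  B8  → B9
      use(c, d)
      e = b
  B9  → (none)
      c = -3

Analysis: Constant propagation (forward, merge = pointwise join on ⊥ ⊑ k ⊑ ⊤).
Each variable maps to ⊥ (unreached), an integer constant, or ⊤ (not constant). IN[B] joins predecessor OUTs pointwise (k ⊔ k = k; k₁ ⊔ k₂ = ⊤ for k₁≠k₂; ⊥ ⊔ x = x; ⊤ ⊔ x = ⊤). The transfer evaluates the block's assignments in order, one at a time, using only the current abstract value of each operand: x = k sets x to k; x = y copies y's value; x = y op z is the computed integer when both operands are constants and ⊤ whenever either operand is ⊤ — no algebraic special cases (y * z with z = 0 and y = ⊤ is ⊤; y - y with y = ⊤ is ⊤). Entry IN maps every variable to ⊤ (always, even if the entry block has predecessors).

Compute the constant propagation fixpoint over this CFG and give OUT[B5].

Fixpoint table:
  B0:  IN=(all ⊤)  OUT={b:4, d:-4; rest ⊤}
  B1:  IN={b:4, d:-4; rest ⊤}  OUT={b:4, d:-4, f:6; rest ⊤}
  B2:  IN={f:6; rest ⊤}  OUT={d:6, f:6; rest ⊤}
  B3:  IN={d:6, f:6; rest ⊤}  OUT={d:6, f:6; rest ⊤}
  B4:  IN={d:6, f:6; rest ⊤}  OUT={d:6, f:6; rest ⊤}
  B5:  IN={d:6, f:6; rest ⊤}  OUT={d:6, f:6; rest ⊤}
  B6:  IN={d:6, f:6; rest ⊤}  OUT={f:6; rest ⊤}
  B7:  IN={f:6; rest ⊤}  OUT={a:-2; rest ⊤}
  B8:  IN={a:-2; rest ⊤}  OUT={a:-2; rest ⊤}
  B9:  IN={a:-2; rest ⊤}  OUT={a:-2, c:-3; rest ⊤}

Merge at B5: IN[B5] = OUT[B4] = {a: ⊤, b: ⊤, c: ⊤, d: 6, e: ⊤, f: 6}
Applying B5's transfer function to that IN value gives OUT[B5] (row B5 above).

Answer: {a: ⊤, b: ⊤, c: ⊤, d: 6, e: ⊤, f: 6}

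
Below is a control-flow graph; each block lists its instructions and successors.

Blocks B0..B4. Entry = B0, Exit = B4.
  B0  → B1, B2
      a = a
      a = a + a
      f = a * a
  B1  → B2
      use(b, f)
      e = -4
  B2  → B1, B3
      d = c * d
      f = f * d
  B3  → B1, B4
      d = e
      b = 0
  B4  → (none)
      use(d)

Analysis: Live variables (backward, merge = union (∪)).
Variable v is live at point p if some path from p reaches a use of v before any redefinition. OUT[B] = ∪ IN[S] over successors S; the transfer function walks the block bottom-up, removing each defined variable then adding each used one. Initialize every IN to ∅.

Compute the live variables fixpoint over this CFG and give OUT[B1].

Converged values:
  B0: | IN={a, b, c, d, e} | OUT={b, c, d, e, f}
  B1: | IN={b, c, d, f} | OUT={b, c, d, e, f}
  B2: | IN={b, c, d, e, f} | OUT={b, c, d, e, f}
  B3: | IN={c, e, f} | OUT={b, c, d, f}
  B4: | IN={d} | OUT={}

Merge at B1: OUT[B1] = IN[B2] = {b, c, d, e, f}

Answer: {b, c, d, e, f}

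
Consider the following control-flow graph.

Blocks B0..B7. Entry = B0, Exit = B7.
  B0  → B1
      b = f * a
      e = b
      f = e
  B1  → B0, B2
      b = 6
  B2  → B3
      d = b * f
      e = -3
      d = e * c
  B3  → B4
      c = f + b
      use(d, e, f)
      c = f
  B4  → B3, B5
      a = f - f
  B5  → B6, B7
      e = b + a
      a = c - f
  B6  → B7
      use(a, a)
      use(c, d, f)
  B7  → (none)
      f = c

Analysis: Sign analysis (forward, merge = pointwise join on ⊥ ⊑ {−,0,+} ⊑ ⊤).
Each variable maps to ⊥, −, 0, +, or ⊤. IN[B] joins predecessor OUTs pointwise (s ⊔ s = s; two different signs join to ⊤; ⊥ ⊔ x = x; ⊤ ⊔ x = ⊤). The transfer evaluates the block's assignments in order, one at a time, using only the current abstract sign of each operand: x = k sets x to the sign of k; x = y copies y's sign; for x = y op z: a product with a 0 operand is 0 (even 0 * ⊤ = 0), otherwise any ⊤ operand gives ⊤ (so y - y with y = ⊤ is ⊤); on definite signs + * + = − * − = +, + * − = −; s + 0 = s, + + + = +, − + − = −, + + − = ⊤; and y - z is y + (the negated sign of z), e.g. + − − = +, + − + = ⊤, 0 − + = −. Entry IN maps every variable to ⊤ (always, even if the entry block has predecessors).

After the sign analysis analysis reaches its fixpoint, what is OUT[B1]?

Converged values:
  B0:   IN=(all ⊤)   OUT=(all ⊤)
  B1:   IN=(all ⊤)   OUT={b:+; rest ⊤}
  B2:   IN={b:+; rest ⊤}   OUT={b:+, e:-; rest ⊤}
  B3:   IN={b:+, e:-; rest ⊤}   OUT={b:+, e:-; rest ⊤}
  B4:   IN={b:+, e:-; rest ⊤}   OUT={b:+, e:-; rest ⊤}
  B5:   IN={b:+, e:-; rest ⊤}   OUT={b:+; rest ⊤}
  B6:   IN={b:+; rest ⊤}   OUT={b:+; rest ⊤}
  B7:   IN={b:+; rest ⊤}   OUT={b:+; rest ⊤}

Merge at B1: IN[B1] = OUT[B0] = {a: ⊤, b: ⊤, c: ⊤, d: ⊤, e: ⊤, f: ⊤}
Applying B1's transfer function to that IN value gives OUT[B1] (row B1 above).

Answer: {a: ⊤, b: +, c: ⊤, d: ⊤, e: ⊤, f: ⊤}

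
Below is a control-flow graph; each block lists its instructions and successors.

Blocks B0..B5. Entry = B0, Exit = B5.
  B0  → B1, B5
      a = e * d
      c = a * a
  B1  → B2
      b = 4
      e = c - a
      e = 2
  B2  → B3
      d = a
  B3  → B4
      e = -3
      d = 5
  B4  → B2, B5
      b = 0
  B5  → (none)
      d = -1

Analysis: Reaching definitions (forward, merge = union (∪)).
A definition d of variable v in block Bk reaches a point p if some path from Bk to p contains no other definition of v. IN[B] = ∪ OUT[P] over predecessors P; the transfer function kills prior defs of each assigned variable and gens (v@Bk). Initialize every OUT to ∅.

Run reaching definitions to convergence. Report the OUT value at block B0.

Fixpoint table:
  B0:  IN={}  OUT={a@B0, c@B0}
  B1:  IN={a@B0, c@B0}  OUT={a@B0, b@B1, c@B0, e@B1}
  B2:  IN={a@B0, b@B1, b@B4, c@B0, d@B3, e@B1, e@B3}  OUT={a@B0, b@B1, b@B4, c@B0, d@B2, e@B1, e@B3}
  B3:  IN={a@B0, b@B1, b@B4, c@B0, d@B2, e@B1, e@B3}  OUT={a@B0, b@B1, b@B4, c@B0, d@B3, e@B3}
  B4:  IN={a@B0, b@B1, b@B4, c@B0, d@B3, e@B3}  OUT={a@B0, b@B4, c@B0, d@B3, e@B3}
  B5:  IN={a@B0, b@B4, c@B0, d@B3, e@B3}  OUT={a@B0, b@B4, c@B0, d@B5, e@B3}

B0 is the boundary node: IN[B0] = {}
Applying B0's transfer function to that IN value gives OUT[B0] (row B0 above).

Answer: {a@B0, c@B0}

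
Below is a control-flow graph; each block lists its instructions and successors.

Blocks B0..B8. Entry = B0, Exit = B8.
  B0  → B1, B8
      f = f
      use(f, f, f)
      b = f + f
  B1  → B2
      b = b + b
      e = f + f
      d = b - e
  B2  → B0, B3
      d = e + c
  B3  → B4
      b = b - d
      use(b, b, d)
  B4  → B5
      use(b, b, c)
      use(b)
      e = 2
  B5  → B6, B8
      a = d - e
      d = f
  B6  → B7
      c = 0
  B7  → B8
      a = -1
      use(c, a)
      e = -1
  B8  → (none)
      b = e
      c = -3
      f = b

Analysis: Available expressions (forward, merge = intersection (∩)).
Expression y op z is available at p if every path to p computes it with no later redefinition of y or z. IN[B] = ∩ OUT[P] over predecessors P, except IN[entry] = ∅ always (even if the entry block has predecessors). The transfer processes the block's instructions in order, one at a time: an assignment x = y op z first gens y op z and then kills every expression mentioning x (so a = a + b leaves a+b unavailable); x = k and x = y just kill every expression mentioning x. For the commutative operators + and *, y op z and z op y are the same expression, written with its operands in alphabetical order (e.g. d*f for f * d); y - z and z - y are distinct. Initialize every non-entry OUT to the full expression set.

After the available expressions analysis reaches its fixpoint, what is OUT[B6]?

Per-block solution:
  B0:  IN={}  OUT={f+f}
  B1:  IN={f+f}  OUT={b-e, f+f}
  B2:  IN={b-e, f+f}  OUT={b-e, c+e, f+f}
  B3:  IN={b-e, c+e, f+f}  OUT={c+e, f+f}
  B4:  IN={c+e, f+f}  OUT={f+f}
  B5:  IN={f+f}  OUT={f+f}
  B6:  IN={f+f}  OUT={f+f}
  B7:  IN={f+f}  OUT={f+f}
  B8:  IN={f+f}  OUT={}

Merge at B6: IN[B6] = OUT[B5] = {f+f}
Applying B6's transfer function to that IN value gives OUT[B6] (row B6 above).

Answer: {f+f}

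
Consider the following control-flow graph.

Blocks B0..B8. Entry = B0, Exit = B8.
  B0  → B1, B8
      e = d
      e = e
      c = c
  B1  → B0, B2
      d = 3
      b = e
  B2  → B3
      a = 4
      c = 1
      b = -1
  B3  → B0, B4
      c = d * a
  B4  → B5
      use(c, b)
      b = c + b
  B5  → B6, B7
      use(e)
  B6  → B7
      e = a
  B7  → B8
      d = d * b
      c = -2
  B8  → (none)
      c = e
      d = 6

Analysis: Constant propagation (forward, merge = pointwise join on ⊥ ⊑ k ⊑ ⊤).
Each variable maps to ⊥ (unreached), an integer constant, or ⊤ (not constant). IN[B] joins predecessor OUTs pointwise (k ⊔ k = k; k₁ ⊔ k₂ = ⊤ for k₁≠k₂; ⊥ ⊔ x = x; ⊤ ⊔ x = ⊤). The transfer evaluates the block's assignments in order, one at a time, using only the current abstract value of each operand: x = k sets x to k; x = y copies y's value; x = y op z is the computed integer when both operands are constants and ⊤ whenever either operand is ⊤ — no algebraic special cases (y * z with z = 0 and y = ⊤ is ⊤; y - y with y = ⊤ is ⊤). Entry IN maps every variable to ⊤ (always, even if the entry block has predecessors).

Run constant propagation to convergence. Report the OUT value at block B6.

Answer: {a: 4, b: 11, c: 12, d: 3, e: 4, f: ⊤}

Working:
Per-block solution:
  B0:  IN=(all ⊤)  OUT=(all ⊤)
  B1:  IN=(all ⊤)  OUT={d:3; rest ⊤}
  B2:  IN={d:3; rest ⊤}  OUT={a:4, b:-1, c:1, d:3; rest ⊤}
  B3:  IN={a:4, b:-1, c:1, d:3; rest ⊤}  OUT={a:4, b:-1, c:12, d:3; rest ⊤}
  B4:  IN={a:4, b:-1, c:12, d:3; rest ⊤}  OUT={a:4, b:11, c:12, d:3; rest ⊤}
  B5:  IN={a:4, b:11, c:12, d:3; rest ⊤}  OUT={a:4, b:11, c:12, d:3; rest ⊤}
  B6:  IN={a:4, b:11, c:12, d:3; rest ⊤}  OUT={a:4, b:11, c:12, d:3, e:4; rest ⊤}
  B7:  IN={a:4, b:11, c:12, d:3; rest ⊤}  OUT={a:4, b:11, c:-2, d:33; rest ⊤}
  B8:  IN=(all ⊤)  OUT={d:6; rest ⊤}

Merge at B6: IN[B6] = OUT[B5] = {a: 4, b: 11, c: 12, d: 3, e: ⊤, f: ⊤}
Applying B6's transfer function to that IN value gives OUT[B6] (row B6 above).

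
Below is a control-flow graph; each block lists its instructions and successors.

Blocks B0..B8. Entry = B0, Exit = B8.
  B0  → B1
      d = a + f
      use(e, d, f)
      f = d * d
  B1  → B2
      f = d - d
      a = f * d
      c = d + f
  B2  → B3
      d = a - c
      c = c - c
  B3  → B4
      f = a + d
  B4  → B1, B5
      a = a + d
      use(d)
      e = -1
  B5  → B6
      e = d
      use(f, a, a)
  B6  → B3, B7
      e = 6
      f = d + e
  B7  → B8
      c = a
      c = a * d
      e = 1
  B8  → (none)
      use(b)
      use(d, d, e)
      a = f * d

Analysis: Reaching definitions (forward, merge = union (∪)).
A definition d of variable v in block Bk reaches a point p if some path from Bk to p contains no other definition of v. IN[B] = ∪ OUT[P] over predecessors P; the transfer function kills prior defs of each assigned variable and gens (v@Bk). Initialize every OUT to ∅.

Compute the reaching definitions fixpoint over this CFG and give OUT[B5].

Fixpoint table:
  B0: | IN={} | OUT={d@B0, f@B0}
  B1: | IN={a@B4, c@B2, d@B0, d@B2, e@B4, f@B0, f@B3} | OUT={a@B1, c@B1, d@B0, d@B2, e@B4, f@B1}
  B2: | IN={a@B1, c@B1, d@B0, d@B2, e@B4, f@B1} | OUT={a@B1, c@B2, d@B2, e@B4, f@B1}
  B3: | IN={a@B1, a@B4, c@B2, d@B2, e@B4, e@B6, f@B1, f@B6} | OUT={a@B1, a@B4, c@B2, d@B2, e@B4, e@B6, f@B3}
  B4: | IN={a@B1, a@B4, c@B2, d@B2, e@B4, e@B6, f@B3} | OUT={a@B4, c@B2, d@B2, e@B4, f@B3}
  B5: | IN={a@B4, c@B2, d@B2, e@B4, f@B3} | OUT={a@B4, c@B2, d@B2, e@B5, f@B3}
  B6: | IN={a@B4, c@B2, d@B2, e@B5, f@B3} | OUT={a@B4, c@B2, d@B2, e@B6, f@B6}
  B7: | IN={a@B4, c@B2, d@B2, e@B6, f@B6} | OUT={a@B4, c@B7, d@B2, e@B7, f@B6}
  B8: | IN={a@B4, c@B7, d@B2, e@B7, f@B6} | OUT={a@B8, c@B7, d@B2, e@B7, f@B6}

Merge at B5: IN[B5] = OUT[B4] = {a@B4, c@B2, d@B2, e@B4, f@B3}
Applying B5's transfer function to that IN value gives OUT[B5] (row B5 above).

Answer: {a@B4, c@B2, d@B2, e@B5, f@B3}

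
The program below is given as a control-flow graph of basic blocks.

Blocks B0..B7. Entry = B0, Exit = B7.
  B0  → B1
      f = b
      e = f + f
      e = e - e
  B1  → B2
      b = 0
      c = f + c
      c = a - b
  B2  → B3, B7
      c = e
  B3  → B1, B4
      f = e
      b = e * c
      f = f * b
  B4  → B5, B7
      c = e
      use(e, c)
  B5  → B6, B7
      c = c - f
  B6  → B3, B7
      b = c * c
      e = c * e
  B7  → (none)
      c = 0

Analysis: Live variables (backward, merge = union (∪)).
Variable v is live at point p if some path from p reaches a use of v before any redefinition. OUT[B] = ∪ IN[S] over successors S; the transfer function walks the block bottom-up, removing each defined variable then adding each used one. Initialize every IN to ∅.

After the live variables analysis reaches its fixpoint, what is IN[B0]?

Per-block solution:
  B0:   IN={a, b, c}   OUT={a, c, e, f}
  B1:   IN={a, c, e, f}   OUT={a, e}
  B2:   IN={a, e}   OUT={a, c, e}
  B3:   IN={a, c, e}   OUT={a, c, e, f}
  B4:   IN={a, e, f}   OUT={a, c, e, f}
  B5:   IN={a, c, e, f}   OUT={a, c, e}
  B6:   IN={a, c, e}   OUT={a, c, e}
  B7:   IN={}   OUT={}

Merge at B0: OUT[B0] = IN[B1] = {a, c, e, f}
Applying B0's transfer function to that OUT value gives IN[B0] (row B0 above).

Answer: {a, b, c}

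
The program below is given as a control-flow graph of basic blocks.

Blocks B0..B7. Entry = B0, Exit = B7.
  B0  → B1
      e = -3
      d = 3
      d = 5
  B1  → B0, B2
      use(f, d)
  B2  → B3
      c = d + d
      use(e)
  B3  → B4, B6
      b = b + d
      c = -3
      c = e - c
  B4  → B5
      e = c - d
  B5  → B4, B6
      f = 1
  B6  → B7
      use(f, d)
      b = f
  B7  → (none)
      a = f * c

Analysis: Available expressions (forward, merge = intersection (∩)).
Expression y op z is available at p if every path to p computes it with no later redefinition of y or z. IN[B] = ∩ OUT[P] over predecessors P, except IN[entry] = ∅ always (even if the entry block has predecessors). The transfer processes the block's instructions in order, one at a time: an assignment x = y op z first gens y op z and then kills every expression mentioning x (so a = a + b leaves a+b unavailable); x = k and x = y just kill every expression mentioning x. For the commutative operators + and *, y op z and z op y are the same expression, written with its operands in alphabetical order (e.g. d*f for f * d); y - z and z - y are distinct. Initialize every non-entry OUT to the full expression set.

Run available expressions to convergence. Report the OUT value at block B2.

Fixpoint table:
  B0:  IN={}  OUT={}
  B1:  IN={}  OUT={}
  B2:  IN={}  OUT={d+d}
  B3:  IN={d+d}  OUT={d+d}
  B4:  IN={d+d}  OUT={c-d, d+d}
  B5:  IN={c-d, d+d}  OUT={c-d, d+d}
  B6:  IN={d+d}  OUT={d+d}
  B7:  IN={d+d}  OUT={c*f, d+d}

Merge at B2: IN[B2] = OUT[B1] = {}
Applying B2's transfer function to that IN value gives OUT[B2] (row B2 above).

Answer: {d+d}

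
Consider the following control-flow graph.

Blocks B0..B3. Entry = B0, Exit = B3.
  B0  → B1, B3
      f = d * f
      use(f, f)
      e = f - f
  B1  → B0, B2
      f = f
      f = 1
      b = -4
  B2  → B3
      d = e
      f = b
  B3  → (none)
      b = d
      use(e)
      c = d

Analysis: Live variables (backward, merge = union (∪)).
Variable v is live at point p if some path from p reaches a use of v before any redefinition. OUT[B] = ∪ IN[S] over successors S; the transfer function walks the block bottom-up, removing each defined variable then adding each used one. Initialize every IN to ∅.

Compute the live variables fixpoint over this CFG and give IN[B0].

Converged values:
  B0:  IN={d, f}  OUT={d, e, f}
  B1:  IN={d, e, f}  OUT={b, d, e, f}
  B2:  IN={b, e}  OUT={d, e}
  B3:  IN={d, e}  OUT={}

Merge at B0: OUT[B0] = IN[B1] ⊔ IN[B3] = {d, e, f}
Applying B0's transfer function to that OUT value gives IN[B0] (row B0 above).

Answer: {d, f}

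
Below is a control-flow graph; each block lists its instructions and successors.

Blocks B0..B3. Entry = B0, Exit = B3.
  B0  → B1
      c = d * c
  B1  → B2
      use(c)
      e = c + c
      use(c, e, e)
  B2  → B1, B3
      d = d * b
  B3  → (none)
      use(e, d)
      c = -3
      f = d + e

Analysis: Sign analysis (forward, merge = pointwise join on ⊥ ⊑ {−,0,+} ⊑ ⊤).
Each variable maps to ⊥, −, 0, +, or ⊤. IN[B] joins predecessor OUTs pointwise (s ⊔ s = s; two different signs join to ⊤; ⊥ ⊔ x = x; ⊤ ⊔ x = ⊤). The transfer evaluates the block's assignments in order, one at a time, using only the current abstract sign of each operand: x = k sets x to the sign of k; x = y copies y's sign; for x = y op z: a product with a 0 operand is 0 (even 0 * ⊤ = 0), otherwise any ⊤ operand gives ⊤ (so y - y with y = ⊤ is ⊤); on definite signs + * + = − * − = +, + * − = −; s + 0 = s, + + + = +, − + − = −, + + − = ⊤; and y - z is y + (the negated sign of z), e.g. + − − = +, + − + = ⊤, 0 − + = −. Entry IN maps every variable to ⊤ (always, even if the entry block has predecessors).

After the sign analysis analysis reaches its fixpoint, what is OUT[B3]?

Answer: {a: ⊤, b: ⊤, c: -, d: ⊤, e: ⊤, f: ⊤}

Working:
Per-block solution:
  B0:  IN=(all ⊤)  OUT=(all ⊤)
  B1:  IN=(all ⊤)  OUT=(all ⊤)
  B2:  IN=(all ⊤)  OUT=(all ⊤)
  B3:  IN=(all ⊤)  OUT={c:-; rest ⊤}

Merge at B3: IN[B3] = OUT[B2] = {a: ⊤, b: ⊤, c: ⊤, d: ⊤, e: ⊤, f: ⊤}
Applying B3's transfer function to that IN value gives OUT[B3] (row B3 above).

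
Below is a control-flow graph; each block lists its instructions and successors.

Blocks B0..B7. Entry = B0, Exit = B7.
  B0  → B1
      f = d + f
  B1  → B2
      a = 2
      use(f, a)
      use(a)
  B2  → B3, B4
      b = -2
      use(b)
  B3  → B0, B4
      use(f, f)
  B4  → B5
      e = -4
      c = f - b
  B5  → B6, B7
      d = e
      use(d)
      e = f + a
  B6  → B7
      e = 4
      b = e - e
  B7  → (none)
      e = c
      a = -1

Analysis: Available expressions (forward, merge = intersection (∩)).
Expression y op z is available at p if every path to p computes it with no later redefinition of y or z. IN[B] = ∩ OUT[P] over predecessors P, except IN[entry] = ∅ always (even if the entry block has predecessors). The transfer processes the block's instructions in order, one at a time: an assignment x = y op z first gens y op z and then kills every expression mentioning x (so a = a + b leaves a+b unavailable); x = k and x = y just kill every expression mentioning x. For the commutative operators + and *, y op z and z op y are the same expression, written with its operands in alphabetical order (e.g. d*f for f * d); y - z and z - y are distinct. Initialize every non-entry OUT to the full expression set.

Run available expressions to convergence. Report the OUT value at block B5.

Answer: {a+f, f-b}

Derivation:
Fixpoint table:
  B0: | IN={} | OUT={}
  B1: | IN={} | OUT={}
  B2: | IN={} | OUT={}
  B3: | IN={} | OUT={}
  B4: | IN={} | OUT={f-b}
  B5: | IN={f-b} | OUT={a+f, f-b}
  B6: | IN={a+f, f-b} | OUT={a+f, e-e}
  B7: | IN={a+f} | OUT={}

Merge at B5: IN[B5] = OUT[B4] = {f-b}
Applying B5's transfer function to that IN value gives OUT[B5] (row B5 above).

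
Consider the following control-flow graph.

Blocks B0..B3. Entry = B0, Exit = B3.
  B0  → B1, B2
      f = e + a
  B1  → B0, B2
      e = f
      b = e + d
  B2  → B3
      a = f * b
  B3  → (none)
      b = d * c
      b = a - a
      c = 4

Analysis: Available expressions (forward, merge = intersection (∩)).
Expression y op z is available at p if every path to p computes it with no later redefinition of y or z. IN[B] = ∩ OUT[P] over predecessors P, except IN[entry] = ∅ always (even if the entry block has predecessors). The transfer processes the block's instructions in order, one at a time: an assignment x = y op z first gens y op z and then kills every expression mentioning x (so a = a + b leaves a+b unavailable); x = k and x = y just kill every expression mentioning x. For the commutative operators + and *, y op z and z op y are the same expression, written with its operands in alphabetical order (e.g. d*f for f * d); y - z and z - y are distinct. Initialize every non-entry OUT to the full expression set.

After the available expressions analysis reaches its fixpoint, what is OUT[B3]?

Answer: {a-a}

Trace:
Per-block solution:
  B0:   IN={}   OUT={a+e}
  B1:   IN={a+e}   OUT={d+e}
  B2:   IN={}   OUT={b*f}
  B3:   IN={b*f}   OUT={a-a}

Merge at B3: IN[B3] = OUT[B2] = {b*f}
Applying B3's transfer function to that IN value gives OUT[B3] (row B3 above).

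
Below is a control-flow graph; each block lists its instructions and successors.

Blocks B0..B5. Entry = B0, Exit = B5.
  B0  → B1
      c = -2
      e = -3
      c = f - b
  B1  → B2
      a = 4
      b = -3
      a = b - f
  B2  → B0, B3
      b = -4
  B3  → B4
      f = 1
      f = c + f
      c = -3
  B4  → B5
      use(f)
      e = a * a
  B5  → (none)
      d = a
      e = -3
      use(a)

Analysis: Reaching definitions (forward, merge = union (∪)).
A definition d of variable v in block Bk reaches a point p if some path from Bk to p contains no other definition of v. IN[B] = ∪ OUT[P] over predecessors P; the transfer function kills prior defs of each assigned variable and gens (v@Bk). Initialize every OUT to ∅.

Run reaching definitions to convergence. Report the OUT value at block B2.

Per-block solution:
  B0: | IN={a@B1, b@B2, c@B0, e@B0} | OUT={a@B1, b@B2, c@B0, e@B0}
  B1: | IN={a@B1, b@B2, c@B0, e@B0} | OUT={a@B1, b@B1, c@B0, e@B0}
  B2: | IN={a@B1, b@B1, c@B0, e@B0} | OUT={a@B1, b@B2, c@B0, e@B0}
  B3: | IN={a@B1, b@B2, c@B0, e@B0} | OUT={a@B1, b@B2, c@B3, e@B0, f@B3}
  B4: | IN={a@B1, b@B2, c@B3, e@B0, f@B3} | OUT={a@B1, b@B2, c@B3, e@B4, f@B3}
  B5: | IN={a@B1, b@B2, c@B3, e@B4, f@B3} | OUT={a@B1, b@B2, c@B3, d@B5, e@B5, f@B3}

Merge at B2: IN[B2] = OUT[B1] = {a@B1, b@B1, c@B0, e@B0}
Applying B2's transfer function to that IN value gives OUT[B2] (row B2 above).

Answer: {a@B1, b@B2, c@B0, e@B0}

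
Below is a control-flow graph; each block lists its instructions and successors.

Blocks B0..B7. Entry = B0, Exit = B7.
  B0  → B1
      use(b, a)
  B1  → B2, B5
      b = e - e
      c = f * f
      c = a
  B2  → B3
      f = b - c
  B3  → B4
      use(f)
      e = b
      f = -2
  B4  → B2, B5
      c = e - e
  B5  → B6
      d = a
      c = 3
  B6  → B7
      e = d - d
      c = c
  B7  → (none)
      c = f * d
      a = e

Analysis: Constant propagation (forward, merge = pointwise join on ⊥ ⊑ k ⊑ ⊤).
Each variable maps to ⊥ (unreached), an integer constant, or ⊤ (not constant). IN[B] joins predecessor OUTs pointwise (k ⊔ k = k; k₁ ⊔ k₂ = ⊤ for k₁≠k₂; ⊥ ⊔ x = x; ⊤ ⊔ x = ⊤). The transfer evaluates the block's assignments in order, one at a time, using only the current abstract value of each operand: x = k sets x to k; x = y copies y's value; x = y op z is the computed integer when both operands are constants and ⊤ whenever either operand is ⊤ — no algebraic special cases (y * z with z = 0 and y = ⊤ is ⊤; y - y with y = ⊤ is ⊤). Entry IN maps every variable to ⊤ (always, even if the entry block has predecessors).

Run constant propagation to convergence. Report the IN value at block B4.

Per-block solution:
  B0:  IN=(all ⊤)  OUT=(all ⊤)
  B1:  IN=(all ⊤)  OUT=(all ⊤)
  B2:  IN=(all ⊤)  OUT=(all ⊤)
  B3:  IN=(all ⊤)  OUT={f:-2; rest ⊤}
  B4:  IN={f:-2; rest ⊤}  OUT={f:-2; rest ⊤}
  B5:  IN=(all ⊤)  OUT={c:3; rest ⊤}
  B6:  IN={c:3; rest ⊤}  OUT={c:3; rest ⊤}
  B7:  IN={c:3; rest ⊤}  OUT=(all ⊤)

Merge at B4: IN[B4] = OUT[B3] = {a: ⊤, b: ⊤, c: ⊤, d: ⊤, e: ⊤, f: -2}

Answer: {a: ⊤, b: ⊤, c: ⊤, d: ⊤, e: ⊤, f: -2}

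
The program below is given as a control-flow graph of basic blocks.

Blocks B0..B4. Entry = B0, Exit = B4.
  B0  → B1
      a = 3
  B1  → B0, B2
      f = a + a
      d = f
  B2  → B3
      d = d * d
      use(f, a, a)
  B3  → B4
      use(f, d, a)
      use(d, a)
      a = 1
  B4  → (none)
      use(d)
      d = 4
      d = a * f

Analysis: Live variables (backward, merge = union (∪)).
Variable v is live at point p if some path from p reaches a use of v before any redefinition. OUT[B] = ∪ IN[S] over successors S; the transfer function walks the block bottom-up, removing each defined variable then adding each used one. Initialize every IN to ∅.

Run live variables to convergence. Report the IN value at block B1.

Converged values:
  B0:  IN={}  OUT={a}
  B1:  IN={a}  OUT={a, d, f}
  B2:  IN={a, d, f}  OUT={a, d, f}
  B3:  IN={a, d, f}  OUT={a, d, f}
  B4:  IN={a, d, f}  OUT={}

Merge at B1: OUT[B1] = IN[B0] ⊔ IN[B2] = {a, d, f}
Applying B1's transfer function to that OUT value gives IN[B1] (row B1 above).

Answer: {a}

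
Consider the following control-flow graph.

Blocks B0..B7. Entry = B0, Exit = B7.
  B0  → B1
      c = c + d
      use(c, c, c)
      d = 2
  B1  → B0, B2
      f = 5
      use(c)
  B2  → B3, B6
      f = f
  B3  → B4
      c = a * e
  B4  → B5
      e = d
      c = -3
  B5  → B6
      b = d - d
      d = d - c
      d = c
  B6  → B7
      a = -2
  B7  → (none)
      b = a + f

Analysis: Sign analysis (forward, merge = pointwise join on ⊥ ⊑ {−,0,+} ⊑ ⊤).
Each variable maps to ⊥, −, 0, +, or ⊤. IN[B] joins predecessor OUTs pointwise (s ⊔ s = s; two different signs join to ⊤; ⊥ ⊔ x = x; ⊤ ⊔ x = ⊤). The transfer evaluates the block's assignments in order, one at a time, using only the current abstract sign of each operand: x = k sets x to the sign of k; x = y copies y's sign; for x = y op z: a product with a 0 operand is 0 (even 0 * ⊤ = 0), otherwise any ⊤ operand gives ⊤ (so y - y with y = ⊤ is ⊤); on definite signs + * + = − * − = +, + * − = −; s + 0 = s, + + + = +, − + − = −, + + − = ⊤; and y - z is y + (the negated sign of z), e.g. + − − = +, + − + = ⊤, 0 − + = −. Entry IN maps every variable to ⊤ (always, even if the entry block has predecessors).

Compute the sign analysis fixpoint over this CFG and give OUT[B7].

Per-block solution:
  B0:  IN=(all ⊤)  OUT={d:+; rest ⊤}
  B1:  IN={d:+; rest ⊤}  OUT={d:+, f:+; rest ⊤}
  B2:  IN={d:+, f:+; rest ⊤}  OUT={d:+, f:+; rest ⊤}
  B3:  IN={d:+, f:+; rest ⊤}  OUT={d:+, f:+; rest ⊤}
  B4:  IN={d:+, f:+; rest ⊤}  OUT={c:-, d:+, e:+, f:+; rest ⊤}
  B5:  IN={c:-, d:+, e:+, f:+; rest ⊤}  OUT={c:-, d:-, e:+, f:+; rest ⊤}
  B6:  IN={f:+; rest ⊤}  OUT={a:-, f:+; rest ⊤}
  B7:  IN={a:-, f:+; rest ⊤}  OUT={a:-, f:+; rest ⊤}

Merge at B7: IN[B7] = OUT[B6] = {a: -, b: ⊤, c: ⊤, d: ⊤, e: ⊤, f: +}
Applying B7's transfer function to that IN value gives OUT[B7] (row B7 above).

Answer: {a: -, b: ⊤, c: ⊤, d: ⊤, e: ⊤, f: +}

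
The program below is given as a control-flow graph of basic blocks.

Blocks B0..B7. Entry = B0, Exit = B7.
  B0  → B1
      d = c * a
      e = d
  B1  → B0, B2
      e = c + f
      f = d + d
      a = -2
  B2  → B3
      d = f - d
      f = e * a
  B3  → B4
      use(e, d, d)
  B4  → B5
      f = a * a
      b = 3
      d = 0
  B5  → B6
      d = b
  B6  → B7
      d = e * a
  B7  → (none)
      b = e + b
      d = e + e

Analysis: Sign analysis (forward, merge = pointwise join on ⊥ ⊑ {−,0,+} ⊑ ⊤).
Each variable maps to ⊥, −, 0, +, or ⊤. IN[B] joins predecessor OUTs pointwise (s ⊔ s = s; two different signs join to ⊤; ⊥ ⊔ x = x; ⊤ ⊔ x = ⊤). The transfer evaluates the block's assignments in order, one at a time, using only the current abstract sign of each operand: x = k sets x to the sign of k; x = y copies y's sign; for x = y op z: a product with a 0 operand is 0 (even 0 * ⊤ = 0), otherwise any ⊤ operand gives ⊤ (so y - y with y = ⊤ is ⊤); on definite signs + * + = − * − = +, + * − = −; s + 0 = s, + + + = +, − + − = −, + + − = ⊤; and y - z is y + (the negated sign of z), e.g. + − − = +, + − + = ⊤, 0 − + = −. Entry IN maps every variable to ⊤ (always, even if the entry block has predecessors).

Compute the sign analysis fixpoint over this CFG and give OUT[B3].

Per-block solution:
  B0:   IN=(all ⊤)   OUT=(all ⊤)
  B1:   IN=(all ⊤)   OUT={a:-; rest ⊤}
  B2:   IN={a:-; rest ⊤}   OUT={a:-; rest ⊤}
  B3:   IN={a:-; rest ⊤}   OUT={a:-; rest ⊤}
  B4:   IN={a:-; rest ⊤}   OUT={a:-, b:+, d:0, f:+; rest ⊤}
  B5:   IN={a:-, b:+, d:0, f:+; rest ⊤}   OUT={a:-, b:+, d:+, f:+; rest ⊤}
  B6:   IN={a:-, b:+, d:+, f:+; rest ⊤}   OUT={a:-, b:+, f:+; rest ⊤}
  B7:   IN={a:-, b:+, f:+; rest ⊤}   OUT={a:-, f:+; rest ⊤}

Merge at B3: IN[B3] = OUT[B2] = {a: -, b: ⊤, c: ⊤, d: ⊤, e: ⊤, f: ⊤}
Applying B3's transfer function to that IN value gives OUT[B3] (row B3 above).

Answer: {a: -, b: ⊤, c: ⊤, d: ⊤, e: ⊤, f: ⊤}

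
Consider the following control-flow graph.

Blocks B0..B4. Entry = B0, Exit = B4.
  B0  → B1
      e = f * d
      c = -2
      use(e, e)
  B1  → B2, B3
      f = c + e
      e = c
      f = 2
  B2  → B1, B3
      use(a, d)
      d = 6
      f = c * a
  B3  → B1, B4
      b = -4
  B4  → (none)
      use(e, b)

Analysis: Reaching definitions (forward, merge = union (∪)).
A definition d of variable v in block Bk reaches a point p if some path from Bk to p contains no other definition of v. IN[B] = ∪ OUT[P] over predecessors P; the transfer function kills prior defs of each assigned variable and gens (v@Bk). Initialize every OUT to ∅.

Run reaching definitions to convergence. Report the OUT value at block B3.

Answer: {b@B3, c@B0, d@B2, e@B1, f@B1, f@B2}

Derivation:
Per-block solution:
  B0:  IN={}  OUT={c@B0, e@B0}
  B1:  IN={b@B3, c@B0, d@B2, e@B0, e@B1, f@B1, f@B2}  OUT={b@B3, c@B0, d@B2, e@B1, f@B1}
  B2:  IN={b@B3, c@B0, d@B2, e@B1, f@B1}  OUT={b@B3, c@B0, d@B2, e@B1, f@B2}
  B3:  IN={b@B3, c@B0, d@B2, e@B1, f@B1, f@B2}  OUT={b@B3, c@B0, d@B2, e@B1, f@B1, f@B2}
  B4:  IN={b@B3, c@B0, d@B2, e@B1, f@B1, f@B2}  OUT={b@B3, c@B0, d@B2, e@B1, f@B1, f@B2}

Merge at B3: IN[B3] = OUT[B1] ⊔ OUT[B2] = {b@B3, c@B0, d@B2, e@B1, f@B1, f@B2}
Applying B3's transfer function to that IN value gives OUT[B3] (row B3 above).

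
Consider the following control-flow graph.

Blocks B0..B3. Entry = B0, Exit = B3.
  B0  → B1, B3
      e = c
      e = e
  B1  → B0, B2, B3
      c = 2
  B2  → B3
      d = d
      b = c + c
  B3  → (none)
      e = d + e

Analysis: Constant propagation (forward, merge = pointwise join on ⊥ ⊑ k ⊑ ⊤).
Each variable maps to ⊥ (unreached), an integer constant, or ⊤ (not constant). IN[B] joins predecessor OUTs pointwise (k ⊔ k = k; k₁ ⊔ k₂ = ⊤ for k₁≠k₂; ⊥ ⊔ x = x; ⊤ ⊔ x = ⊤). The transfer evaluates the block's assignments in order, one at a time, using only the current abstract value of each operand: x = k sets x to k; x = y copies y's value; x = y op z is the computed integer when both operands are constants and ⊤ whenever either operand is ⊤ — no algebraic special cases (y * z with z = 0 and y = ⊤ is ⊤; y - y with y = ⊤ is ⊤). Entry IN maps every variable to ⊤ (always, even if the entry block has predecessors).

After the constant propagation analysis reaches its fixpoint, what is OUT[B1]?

Answer: {a: ⊤, b: ⊤, c: 2, d: ⊤, e: ⊤, f: ⊤}

Trace:
Fixpoint table:
  B0:   IN=(all ⊤)   OUT=(all ⊤)
  B1:   IN=(all ⊤)   OUT={c:2; rest ⊤}
  B2:   IN={c:2; rest ⊤}   OUT={b:4, c:2; rest ⊤}
  B3:   IN=(all ⊤)   OUT=(all ⊤)

Merge at B1: IN[B1] = OUT[B0] = {a: ⊤, b: ⊤, c: ⊤, d: ⊤, e: ⊤, f: ⊤}
Applying B1's transfer function to that IN value gives OUT[B1] (row B1 above).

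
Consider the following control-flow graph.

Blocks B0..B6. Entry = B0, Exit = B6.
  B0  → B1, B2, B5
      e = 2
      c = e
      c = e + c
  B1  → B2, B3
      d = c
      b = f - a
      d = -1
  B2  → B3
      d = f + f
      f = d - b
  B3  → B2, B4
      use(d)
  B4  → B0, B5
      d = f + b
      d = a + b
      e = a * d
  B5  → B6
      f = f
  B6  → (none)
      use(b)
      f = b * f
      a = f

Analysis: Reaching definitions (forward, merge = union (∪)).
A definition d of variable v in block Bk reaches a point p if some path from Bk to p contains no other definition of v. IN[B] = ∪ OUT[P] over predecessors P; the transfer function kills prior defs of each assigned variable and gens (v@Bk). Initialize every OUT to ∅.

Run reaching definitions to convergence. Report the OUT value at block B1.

Converged values:
  B0:   IN={b@B1, c@B0, d@B4, e@B4, f@B2}   OUT={b@B1, c@B0, d@B4, e@B0, f@B2}
  B1:   IN={b@B1, c@B0, d@B4, e@B0, f@B2}   OUT={b@B1, c@B0, d@B1, e@B0, f@B2}
  B2:   IN={b@B1, c@B0, d@B1, d@B2, d@B4, e@B0, f@B2}   OUT={b@B1, c@B0, d@B2, e@B0, f@B2}
  B3:   IN={b@B1, c@B0, d@B1, d@B2, e@B0, f@B2}   OUT={b@B1, c@B0, d@B1, d@B2, e@B0, f@B2}
  B4:   IN={b@B1, c@B0, d@B1, d@B2, e@B0, f@B2}   OUT={b@B1, c@B0, d@B4, e@B4, f@B2}
  B5:   IN={b@B1, c@B0, d@B4, e@B0, e@B4, f@B2}   OUT={b@B1, c@B0, d@B4, e@B0, e@B4, f@B5}
  B6:   IN={b@B1, c@B0, d@B4, e@B0, e@B4, f@B5}   OUT={a@B6, b@B1, c@B0, d@B4, e@B0, e@B4, f@B6}

Merge at B1: IN[B1] = OUT[B0] = {b@B1, c@B0, d@B4, e@B0, f@B2}
Applying B1's transfer function to that IN value gives OUT[B1] (row B1 above).

Answer: {b@B1, c@B0, d@B1, e@B0, f@B2}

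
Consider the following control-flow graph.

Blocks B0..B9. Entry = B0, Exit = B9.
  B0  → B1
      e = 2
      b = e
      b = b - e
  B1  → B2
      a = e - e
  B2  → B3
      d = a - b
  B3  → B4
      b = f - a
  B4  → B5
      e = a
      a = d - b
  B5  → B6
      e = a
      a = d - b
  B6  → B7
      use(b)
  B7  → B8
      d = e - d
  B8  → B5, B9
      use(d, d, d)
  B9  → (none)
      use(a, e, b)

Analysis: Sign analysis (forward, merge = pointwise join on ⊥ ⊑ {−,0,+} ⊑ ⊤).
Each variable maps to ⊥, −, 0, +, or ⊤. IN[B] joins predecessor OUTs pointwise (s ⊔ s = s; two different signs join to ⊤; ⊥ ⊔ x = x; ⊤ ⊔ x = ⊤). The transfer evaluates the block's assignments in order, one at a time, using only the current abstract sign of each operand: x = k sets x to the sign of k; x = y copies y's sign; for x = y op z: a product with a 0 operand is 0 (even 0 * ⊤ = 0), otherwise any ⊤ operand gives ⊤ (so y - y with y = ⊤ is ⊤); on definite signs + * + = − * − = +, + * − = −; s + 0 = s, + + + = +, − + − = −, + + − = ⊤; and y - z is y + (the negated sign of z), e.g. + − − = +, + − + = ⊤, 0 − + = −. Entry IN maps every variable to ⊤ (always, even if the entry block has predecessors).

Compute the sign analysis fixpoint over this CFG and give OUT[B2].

Converged values:
  B0:  IN=(all ⊤)  OUT={e:+; rest ⊤}
  B1:  IN={e:+; rest ⊤}  OUT={e:+; rest ⊤}
  B2:  IN={e:+; rest ⊤}  OUT={e:+; rest ⊤}
  B3:  IN={e:+; rest ⊤}  OUT={e:+; rest ⊤}
  B4:  IN={e:+; rest ⊤}  OUT=(all ⊤)
  B5:  IN=(all ⊤)  OUT=(all ⊤)
  B6:  IN=(all ⊤)  OUT=(all ⊤)
  B7:  IN=(all ⊤)  OUT=(all ⊤)
  B8:  IN=(all ⊤)  OUT=(all ⊤)
  B9:  IN=(all ⊤)  OUT=(all ⊤)

Merge at B2: IN[B2] = OUT[B1] = {a: ⊤, b: ⊤, c: ⊤, d: ⊤, e: +, f: ⊤}
Applying B2's transfer function to that IN value gives OUT[B2] (row B2 above).

Answer: {a: ⊤, b: ⊤, c: ⊤, d: ⊤, e: +, f: ⊤}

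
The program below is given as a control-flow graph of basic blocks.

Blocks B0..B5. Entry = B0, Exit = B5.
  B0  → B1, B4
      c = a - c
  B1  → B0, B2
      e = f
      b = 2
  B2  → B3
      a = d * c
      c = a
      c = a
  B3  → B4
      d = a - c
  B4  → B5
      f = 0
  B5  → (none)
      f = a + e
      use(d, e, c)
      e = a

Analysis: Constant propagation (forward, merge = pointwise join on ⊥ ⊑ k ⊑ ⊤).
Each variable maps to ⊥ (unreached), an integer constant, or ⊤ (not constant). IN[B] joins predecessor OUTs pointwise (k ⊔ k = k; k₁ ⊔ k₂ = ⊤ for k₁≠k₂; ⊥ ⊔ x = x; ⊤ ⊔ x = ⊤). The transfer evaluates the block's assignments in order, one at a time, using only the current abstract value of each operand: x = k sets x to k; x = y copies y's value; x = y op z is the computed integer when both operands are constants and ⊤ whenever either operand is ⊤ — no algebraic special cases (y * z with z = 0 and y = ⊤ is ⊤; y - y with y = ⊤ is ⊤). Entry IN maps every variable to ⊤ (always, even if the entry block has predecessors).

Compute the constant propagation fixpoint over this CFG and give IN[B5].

Answer: {a: ⊤, b: ⊤, c: ⊤, d: ⊤, e: ⊤, f: 0}

Derivation:
Converged values:
  B0:   IN=(all ⊤)   OUT=(all ⊤)
  B1:   IN=(all ⊤)   OUT={b:2; rest ⊤}
  B2:   IN={b:2; rest ⊤}   OUT={b:2; rest ⊤}
  B3:   IN={b:2; rest ⊤}   OUT={b:2; rest ⊤}
  B4:   IN=(all ⊤)   OUT={f:0; rest ⊤}
  B5:   IN={f:0; rest ⊤}   OUT=(all ⊤)

Merge at B5: IN[B5] = OUT[B4] = {a: ⊤, b: ⊤, c: ⊤, d: ⊤, e: ⊤, f: 0}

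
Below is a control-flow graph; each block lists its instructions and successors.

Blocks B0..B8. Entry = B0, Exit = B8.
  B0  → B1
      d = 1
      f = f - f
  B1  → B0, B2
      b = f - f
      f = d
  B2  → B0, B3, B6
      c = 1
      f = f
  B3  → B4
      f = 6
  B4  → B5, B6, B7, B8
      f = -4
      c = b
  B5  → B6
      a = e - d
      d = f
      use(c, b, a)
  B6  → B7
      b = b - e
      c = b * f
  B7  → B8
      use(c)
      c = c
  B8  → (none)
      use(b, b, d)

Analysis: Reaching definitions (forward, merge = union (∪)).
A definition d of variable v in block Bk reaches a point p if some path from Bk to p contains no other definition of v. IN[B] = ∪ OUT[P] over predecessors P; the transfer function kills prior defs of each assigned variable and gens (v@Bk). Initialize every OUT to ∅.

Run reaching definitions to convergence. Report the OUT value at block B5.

Answer: {a@B5, b@B1, c@B4, d@B5, f@B4}

Trace:
Fixpoint table:
  B0:   IN={b@B1, c@B2, d@B0, f@B1, f@B2}   OUT={b@B1, c@B2, d@B0, f@B0}
  B1:   IN={b@B1, c@B2, d@B0, f@B0}   OUT={b@B1, c@B2, d@B0, f@B1}
  B2:   IN={b@B1, c@B2, d@B0, f@B1}   OUT={b@B1, c@B2, d@B0, f@B2}
  B3:   IN={b@B1, c@B2, d@B0, f@B2}   OUT={b@B1, c@B2, d@B0, f@B3}
  B4:   IN={b@B1, c@B2, d@B0, f@B3}   OUT={b@B1, c@B4, d@B0, f@B4}
  B5:   IN={b@B1, c@B4, d@B0, f@B4}   OUT={a@B5, b@B1, c@B4, d@B5, f@B4}
  B6:   IN={a@B5, b@B1, c@B2, c@B4, d@B0, d@B5, f@B2, f@B4}   OUT={a@B5, b@B6, c@B6, d@B0, d@B5, f@B2, f@B4}
  B7:   IN={a@B5, b@B1, b@B6, c@B4, c@B6, d@B0, d@B5, f@B2, f@B4}   OUT={a@B5, b@B1, b@B6, c@B7, d@B0, d@B5, f@B2, f@B4}
  B8:   IN={a@B5, b@B1, b@B6, c@B4, c@B7, d@B0, d@B5, f@B2, f@B4}   OUT={a@B5, b@B1, b@B6, c@B4, c@B7, d@B0, d@B5, f@B2, f@B4}

Merge at B5: IN[B5] = OUT[B4] = {b@B1, c@B4, d@B0, f@B4}
Applying B5's transfer function to that IN value gives OUT[B5] (row B5 above).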